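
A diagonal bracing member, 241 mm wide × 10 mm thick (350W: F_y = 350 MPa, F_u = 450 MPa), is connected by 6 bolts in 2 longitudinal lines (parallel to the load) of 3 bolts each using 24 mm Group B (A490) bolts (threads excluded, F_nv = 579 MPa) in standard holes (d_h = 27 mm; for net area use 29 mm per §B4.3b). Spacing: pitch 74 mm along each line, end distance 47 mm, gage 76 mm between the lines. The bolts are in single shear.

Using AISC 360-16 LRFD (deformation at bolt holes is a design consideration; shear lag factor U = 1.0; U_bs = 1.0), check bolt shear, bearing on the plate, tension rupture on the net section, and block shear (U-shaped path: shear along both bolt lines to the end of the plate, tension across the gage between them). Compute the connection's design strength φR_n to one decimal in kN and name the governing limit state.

617.6 kN (net-section rupture governs)

Bolt shear: A_b = π(24)²/4 = 452.39 mm². φR_n = 0.75 × 579 × 452.39 × 6 × 1 = 1178.7 kN.
Bearing (10 mm plate, F_u = 450 MPa): end bolts L_c = 47 − 27/2 = 33.5, R_n = min(1.2×33.5×10×450, 2.4×24×10×450) = 180.9 kN/bolt; interior L_c = 74 − 27 = 47, R_n = 253.8 kN/bolt. φR_n = 0.75 × (2×180.9 + 4×253.8) = 1032.8 kN.
Tension rupture (net): A_n = (241 − 2×29)×10 = 1830 mm² (U = 1.0, A_e = A_n). φR_n = 0.75 × 450 × 1830 = 617.6 kN.
Block shear: shear path 2×[47+2×74] = 2×195 mm, A_gv = 3900, A_nv = 2×(195 − 2.5×29)×10 = 2450 mm²; tension across gage: (76 − 1×29)×10 = 470 mm². R_n = min(0.6×450×2450, 0.6×350×3900) + 1.0×450×470 = min(661.5, 819) + 211.5 = 873 kN. φR_n = 0.75 × 873 = 654.8 kN.
Governing: min(1178.7, 1032.8, 617.6, 654.8) = 617.6 kN → net-section rupture.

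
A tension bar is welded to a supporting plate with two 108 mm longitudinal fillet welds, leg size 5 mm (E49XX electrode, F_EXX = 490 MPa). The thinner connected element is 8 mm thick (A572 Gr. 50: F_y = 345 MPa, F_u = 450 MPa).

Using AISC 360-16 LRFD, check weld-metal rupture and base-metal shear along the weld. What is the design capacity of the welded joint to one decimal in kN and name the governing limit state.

Weld metal: throat = 0.707×5 = 3.535 mm, L = 2×108 = 216 mm. φR_n = 0.75 × 0.6 × 490 × 3.535 × 216 = 168.4 kN.
Base metal shear (8 mm plate): yield φR_n = 1.0×0.6×345×8×216 = 357.7 kN; rupture φR_n = 0.75×0.6×450×8×216 = 349.9 kN; take 349.9 kN (rupture).
Governing: min(168.4, 349.9) = 168.4 kN → weld metal.

168.4 kN (weld metal governs)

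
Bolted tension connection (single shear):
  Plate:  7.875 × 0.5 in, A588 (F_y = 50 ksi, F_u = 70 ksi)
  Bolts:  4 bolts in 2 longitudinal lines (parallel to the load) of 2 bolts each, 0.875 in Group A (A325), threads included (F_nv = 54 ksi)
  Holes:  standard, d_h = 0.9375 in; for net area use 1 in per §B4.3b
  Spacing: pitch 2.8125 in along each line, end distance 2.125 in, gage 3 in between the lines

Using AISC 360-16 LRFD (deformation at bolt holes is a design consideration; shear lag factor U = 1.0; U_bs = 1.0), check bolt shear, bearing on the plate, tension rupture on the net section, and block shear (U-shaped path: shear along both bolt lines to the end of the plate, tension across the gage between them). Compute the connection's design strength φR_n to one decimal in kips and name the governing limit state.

Bolt shear: A_b = π(0.875)²/4 = 0.60132 in². φR_n = 0.75 × 54 × 0.60132 × 4 × 1 = 97.4 kips.
Bearing (0.5 in plate, F_u = 70 ksi): end bolts L_c = 2.125 − 0.9375/2 = 1.65625, R_n = min(1.2×1.65625×0.5×70, 2.4×0.875×0.5×70) = 69.563 kips/bolt; interior L_c = 2.8125 − 0.9375 = 1.875, R_n = 73.5 kips/bolt. φR_n = 0.75 × (2×69.563 + 2×73.5) = 214.6 kips.
Tension rupture (net): A_n = (7.875 − 2×1)×0.5 = 2.9375 in² (U = 1.0, A_e = A_n). φR_n = 0.75 × 70 × 2.9375 = 154.2 kips.
Block shear: shear path 2×[2.125+1×2.8125] = 2×4.9375 in, A_gv = 4.9375, A_nv = 2×(4.9375 − 1.5×1)×0.5 = 3.4375 in²; tension across gage: (3 − 1×1)×0.5 = 1 in². R_n = min(0.6×70×3.4375, 0.6×50×4.9375) + 1.0×70×1 = min(144.38, 148.13) + 70 = 214.38 kips. φR_n = 0.75 × 214.38 = 160.8 kips.
Governing: min(97.4, 214.6, 154.2, 160.8) = 97.4 kips → bolt shear.

97.4 kips (bolt shear governs)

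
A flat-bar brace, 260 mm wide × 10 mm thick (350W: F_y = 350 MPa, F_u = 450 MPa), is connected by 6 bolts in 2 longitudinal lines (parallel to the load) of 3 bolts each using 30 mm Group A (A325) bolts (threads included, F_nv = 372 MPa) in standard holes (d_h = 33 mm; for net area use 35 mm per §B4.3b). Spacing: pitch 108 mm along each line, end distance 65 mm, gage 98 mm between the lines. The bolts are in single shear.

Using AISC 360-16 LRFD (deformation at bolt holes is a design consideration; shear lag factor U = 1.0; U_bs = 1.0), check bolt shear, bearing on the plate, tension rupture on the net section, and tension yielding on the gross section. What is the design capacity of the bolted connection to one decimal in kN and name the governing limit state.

641.3 kN (net-section rupture governs)

Bolt shear: A_b = π(30)²/4 = 706.86 mm². φR_n = 0.75 × 372 × 706.86 × 6 × 1 = 1183.3 kN.
Bearing (10 mm plate, F_u = 450 MPa): end bolts L_c = 65 − 33/2 = 48.5, R_n = min(1.2×48.5×10×450, 2.4×30×10×450) = 261.9 kN/bolt; interior L_c = 108 − 33 = 75, R_n = 324 kN/bolt. φR_n = 0.75 × (2×261.9 + 4×324) = 1364.9 kN.
Tension rupture (net): A_n = (260 − 2×35)×10 = 1900 mm² (U = 1.0, A_e = A_n). φR_n = 0.75 × 450 × 1900 = 641.3 kN.
Tension yield (gross): A_g = 260×10 = 2600 mm². φR_n = 0.90 × 350 × 2600 = 819.0 kN.
Governing: min(1183.3, 1364.9, 641.3, 819.0) = 641.3 kN → net-section rupture.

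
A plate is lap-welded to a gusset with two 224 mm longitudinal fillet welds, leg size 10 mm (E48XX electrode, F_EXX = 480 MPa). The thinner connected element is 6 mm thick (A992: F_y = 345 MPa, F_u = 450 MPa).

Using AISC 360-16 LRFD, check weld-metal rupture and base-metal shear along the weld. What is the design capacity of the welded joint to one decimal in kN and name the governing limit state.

544.3 kN (base-metal shear governs)

Weld metal: throat = 0.707×10 = 7.07 mm, L = 2×224 = 448 mm. φR_n = 0.75 × 0.6 × 480 × 7.07 × 448 = 684.1 kN.
Base metal shear (6 mm plate): yield φR_n = 1.0×0.6×345×6×448 = 556.4 kN; rupture φR_n = 0.75×0.6×450×6×448 = 544.3 kN; take 544.3 kN (rupture).
Governing: min(684.1, 544.3) = 544.3 kN → base-metal shear.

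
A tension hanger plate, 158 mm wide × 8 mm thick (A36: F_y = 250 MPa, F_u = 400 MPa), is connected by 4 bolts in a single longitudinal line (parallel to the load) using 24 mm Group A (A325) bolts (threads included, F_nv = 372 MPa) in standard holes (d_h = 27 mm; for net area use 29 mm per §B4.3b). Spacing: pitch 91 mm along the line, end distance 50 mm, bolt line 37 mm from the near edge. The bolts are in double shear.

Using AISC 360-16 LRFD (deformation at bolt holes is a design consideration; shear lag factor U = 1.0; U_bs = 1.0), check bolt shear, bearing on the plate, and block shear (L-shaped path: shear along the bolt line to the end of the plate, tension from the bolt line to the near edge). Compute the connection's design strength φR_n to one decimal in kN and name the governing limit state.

344.7 kN (block shear governs)

Bolt shear: A_b = π(24)²/4 = 452.39 mm². φR_n = 0.75 × 372 × 452.39 × 4 × 2 = 1009.7 kN.
Bearing (8 mm plate, F_u = 400 MPa): end bolts L_c = 50 − 27/2 = 36.5, R_n = min(1.2×36.5×8×400, 2.4×24×8×400) = 140.16 kN/bolt; interior L_c = 91 − 27 = 64, R_n = 184.32 kN/bolt. φR_n = 0.75 × (1×140.16 + 3×184.32) = 519.8 kN.
Block shear: shear path 1×[50+3×91] = 1×323 mm, A_gv = 2584, A_nv = 1×(323 − 3.5×29)×8 = 1772 mm²; tension to near edge: (37 − 0.5×29)×8 = 180 mm². R_n = min(0.6×400×1772, 0.6×250×2584) + 1.0×400×180 = min(425.28, 387.6) + 72 = 459.6 kN. φR_n = 0.75 × 459.6 = 344.7 kN.
Governing: min(1009.7, 519.8, 344.7) = 344.7 kN → block shear.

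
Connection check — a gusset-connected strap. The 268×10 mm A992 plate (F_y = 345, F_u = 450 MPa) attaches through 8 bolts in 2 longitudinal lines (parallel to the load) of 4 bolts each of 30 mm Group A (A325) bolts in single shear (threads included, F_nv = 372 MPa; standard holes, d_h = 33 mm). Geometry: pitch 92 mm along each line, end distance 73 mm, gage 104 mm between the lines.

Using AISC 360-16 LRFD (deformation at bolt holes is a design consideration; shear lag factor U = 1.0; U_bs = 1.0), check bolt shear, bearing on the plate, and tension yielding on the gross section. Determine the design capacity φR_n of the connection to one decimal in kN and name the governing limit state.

Bolt shear: A_b = π(30)²/4 = 706.86 mm². φR_n = 0.75 × 372 × 706.86 × 8 × 1 = 1577.7 kN.
Bearing (10 mm plate, F_u = 450 MPa): end bolts L_c = 73 − 33/2 = 56.5, R_n = min(1.2×56.5×10×450, 2.4×30×10×450) = 305.1 kN/bolt; interior L_c = 92 − 33 = 59, R_n = 318.6 kN/bolt. φR_n = 0.75 × (2×305.1 + 6×318.6) = 1891.4 kN.
Tension yield (gross): A_g = 268×10 = 2680 mm². φR_n = 0.90 × 345 × 2680 = 832.1 kN.
Governing: min(1577.7, 1891.4, 832.1) = 832.1 kN → gross-section yield.

832.1 kN (gross-section yield governs)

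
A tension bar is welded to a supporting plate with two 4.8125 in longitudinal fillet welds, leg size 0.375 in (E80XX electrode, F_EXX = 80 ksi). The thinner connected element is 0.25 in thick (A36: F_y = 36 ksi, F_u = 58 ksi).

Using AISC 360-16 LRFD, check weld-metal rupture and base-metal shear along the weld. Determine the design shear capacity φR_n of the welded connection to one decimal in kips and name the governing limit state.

Weld metal: throat = 0.707×0.375 = 0.26513 in, L = 2×4.8125 = 9.625 in. φR_n = 0.75 × 0.6 × 80 × 0.26513 × 9.625 = 91.9 kips.
Base metal shear (0.25 in plate): yield φR_n = 1.0×0.6×36×0.25×9.625 = 52.0 kips; rupture φR_n = 0.75×0.6×58×0.25×9.625 = 62.8 kips; take 52.0 kips (yield).
Governing: min(91.9, 52.0) = 52.0 kips → base-metal shear.

52.0 kips (base-metal shear governs)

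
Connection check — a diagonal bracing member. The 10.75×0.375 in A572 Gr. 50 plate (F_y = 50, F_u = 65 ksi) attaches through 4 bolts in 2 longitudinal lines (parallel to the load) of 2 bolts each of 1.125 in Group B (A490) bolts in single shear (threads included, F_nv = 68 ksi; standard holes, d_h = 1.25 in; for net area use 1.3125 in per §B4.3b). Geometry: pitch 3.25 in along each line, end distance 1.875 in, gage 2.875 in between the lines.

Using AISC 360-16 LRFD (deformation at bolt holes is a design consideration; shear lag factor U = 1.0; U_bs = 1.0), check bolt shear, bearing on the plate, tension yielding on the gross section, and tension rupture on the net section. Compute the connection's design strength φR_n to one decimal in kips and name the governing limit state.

142.6 kips (bearing governs)

Bolt shear: A_b = π(1.125)²/4 = 0.99402 in². φR_n = 0.75 × 68 × 0.99402 × 4 × 1 = 202.8 kips.
Bearing (0.375 in plate, F_u = 65 ksi): end bolts L_c = 1.875 − 1.25/2 = 1.25, R_n = min(1.2×1.25×0.375×65, 2.4×1.125×0.375×65) = 36.563 kips/bolt; interior L_c = 3.25 − 1.25 = 2, R_n = 58.5 kips/bolt. φR_n = 0.75 × (2×36.563 + 2×58.5) = 142.6 kips.
Tension yield (gross): A_g = 10.75×0.375 = 4.0313 in². φR_n = 0.90 × 50 × 4.0313 = 181.4 kips.
Tension rupture (net): A_n = (10.75 − 2×1.3125)×0.375 = 3.0469 in² (U = 1.0, A_e = A_n). φR_n = 0.75 × 65 × 3.0469 = 148.5 kips.
Governing: min(202.8, 142.6, 181.4, 148.5) = 142.6 kips → bearing.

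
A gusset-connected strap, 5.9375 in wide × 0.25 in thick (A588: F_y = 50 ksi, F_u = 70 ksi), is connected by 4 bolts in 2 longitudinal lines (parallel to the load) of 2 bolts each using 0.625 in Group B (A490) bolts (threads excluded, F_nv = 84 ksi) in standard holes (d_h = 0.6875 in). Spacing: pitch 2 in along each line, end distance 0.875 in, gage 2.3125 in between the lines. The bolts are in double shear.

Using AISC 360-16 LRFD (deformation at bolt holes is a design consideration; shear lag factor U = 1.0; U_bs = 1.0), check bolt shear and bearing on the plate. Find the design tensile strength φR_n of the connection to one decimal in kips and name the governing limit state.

56.1 kips (bearing governs)

Bolt shear: A_b = π(0.625)²/4 = 0.3068 in². φR_n = 0.75 × 84 × 0.3068 × 4 × 2 = 154.6 kips.
Bearing (0.25 in plate, F_u = 70 ksi): end bolts L_c = 0.875 − 0.6875/2 = 0.53125, R_n = min(1.2×0.53125×0.25×70, 2.4×0.625×0.25×70) = 11.156 kips/bolt; interior L_c = 2 − 0.6875 = 1.3125, R_n = 26.25 kips/bolt. φR_n = 0.75 × (2×11.156 + 2×26.25) = 56.1 kips.
Governing: min(154.6, 56.1) = 56.1 kips → bearing.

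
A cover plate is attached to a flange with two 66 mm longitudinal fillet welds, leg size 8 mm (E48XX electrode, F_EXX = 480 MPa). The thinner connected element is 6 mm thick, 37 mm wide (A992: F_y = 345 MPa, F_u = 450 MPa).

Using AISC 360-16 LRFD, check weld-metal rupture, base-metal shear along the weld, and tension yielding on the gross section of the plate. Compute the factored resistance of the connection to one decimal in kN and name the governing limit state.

Weld metal: throat = 0.707×8 = 5.656 mm, L = 2×66 = 132 mm. φR_n = 0.75 × 0.6 × 480 × 5.656 × 132 = 161.3 kN.
Base metal shear (6 mm plate): yield φR_n = 1.0×0.6×345×6×132 = 163.9 kN; rupture φR_n = 0.75×0.6×450×6×132 = 160.4 kN; take 160.4 kN (rupture).
Tension yield (gross): A_g = 37×6 = 222 mm². φR_n = 0.90 × 345 × 222 = 68.9 kN.
Governing: min(161.3, 160.4, 68.9) = 68.9 kN → gross-section yield.

68.9 kN (gross-section yield governs)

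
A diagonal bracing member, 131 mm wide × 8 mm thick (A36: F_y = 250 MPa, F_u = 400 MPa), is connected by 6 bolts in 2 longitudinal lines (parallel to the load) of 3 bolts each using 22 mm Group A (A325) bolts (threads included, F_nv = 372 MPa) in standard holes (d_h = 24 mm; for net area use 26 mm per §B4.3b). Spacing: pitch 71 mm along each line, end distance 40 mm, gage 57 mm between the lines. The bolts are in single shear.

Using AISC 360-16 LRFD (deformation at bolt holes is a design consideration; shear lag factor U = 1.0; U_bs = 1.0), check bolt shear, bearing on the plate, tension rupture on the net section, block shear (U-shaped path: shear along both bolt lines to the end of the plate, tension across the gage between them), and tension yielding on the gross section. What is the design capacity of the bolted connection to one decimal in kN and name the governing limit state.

189.6 kN (net-section rupture governs)

Bolt shear: A_b = π(22)²/4 = 380.13 mm². φR_n = 0.75 × 372 × 380.13 × 6 × 1 = 636.3 kN.
Bearing (8 mm plate, F_u = 400 MPa): end bolts L_c = 40 − 24/2 = 28, R_n = min(1.2×28×8×400, 2.4×22×8×400) = 107.52 kN/bolt; interior L_c = 71 − 24 = 47, R_n = 168.96 kN/bolt. φR_n = 0.75 × (2×107.52 + 4×168.96) = 668.2 kN.
Tension rupture (net): A_n = (131 − 2×26)×8 = 632 mm² (U = 1.0, A_e = A_n). φR_n = 0.75 × 400 × 632 = 189.6 kN.
Block shear: shear path 2×[40+2×71] = 2×182 mm, A_gv = 2912, A_nv = 2×(182 − 2.5×26)×8 = 1872 mm²; tension across gage: (57 − 1×26)×8 = 248 mm². R_n = min(0.6×400×1872, 0.6×250×2912) + 1.0×400×248 = min(449.28, 436.8) + 99.2 = 536 kN. φR_n = 0.75 × 536 = 402.0 kN.
Tension yield (gross): A_g = 131×8 = 1048 mm². φR_n = 0.90 × 250 × 1048 = 235.8 kN.
Governing: min(636.3, 668.2, 189.6, 402.0, 235.8) = 189.6 kN → net-section rupture.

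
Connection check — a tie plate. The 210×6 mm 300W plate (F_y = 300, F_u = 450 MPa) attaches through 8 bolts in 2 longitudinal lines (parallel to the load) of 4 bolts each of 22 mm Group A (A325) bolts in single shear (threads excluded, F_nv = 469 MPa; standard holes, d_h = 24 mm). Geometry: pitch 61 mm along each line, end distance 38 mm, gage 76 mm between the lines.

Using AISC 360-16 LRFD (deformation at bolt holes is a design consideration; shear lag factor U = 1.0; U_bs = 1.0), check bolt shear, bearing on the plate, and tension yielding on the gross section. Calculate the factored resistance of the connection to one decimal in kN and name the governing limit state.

340.2 kN (gross-section yield governs)

Bolt shear: A_b = π(22)²/4 = 380.13 mm². φR_n = 0.75 × 469 × 380.13 × 8 × 1 = 1069.7 kN.
Bearing (6 mm plate, F_u = 450 MPa): end bolts L_c = 38 − 24/2 = 26, R_n = min(1.2×26×6×450, 2.4×22×6×450) = 84.24 kN/bolt; interior L_c = 61 − 24 = 37, R_n = 119.88 kN/bolt. φR_n = 0.75 × (2×84.24 + 6×119.88) = 665.8 kN.
Tension yield (gross): A_g = 210×6 = 1260 mm². φR_n = 0.90 × 300 × 1260 = 340.2 kN.
Governing: min(1069.7, 665.8, 340.2) = 340.2 kN → gross-section yield.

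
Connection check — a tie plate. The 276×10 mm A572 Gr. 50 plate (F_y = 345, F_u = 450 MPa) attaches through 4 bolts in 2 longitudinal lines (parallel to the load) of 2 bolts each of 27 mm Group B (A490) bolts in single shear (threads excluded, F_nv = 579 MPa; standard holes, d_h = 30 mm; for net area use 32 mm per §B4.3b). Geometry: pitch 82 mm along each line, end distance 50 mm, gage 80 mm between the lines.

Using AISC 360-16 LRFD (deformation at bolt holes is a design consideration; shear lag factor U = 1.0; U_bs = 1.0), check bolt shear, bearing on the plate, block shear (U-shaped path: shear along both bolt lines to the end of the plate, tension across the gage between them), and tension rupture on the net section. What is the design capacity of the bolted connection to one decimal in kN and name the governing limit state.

Bolt shear: A_b = π(27)²/4 = 572.56 mm². φR_n = 0.75 × 579 × 572.56 × 4 × 1 = 994.5 kN.
Bearing (10 mm plate, F_u = 450 MPa): end bolts L_c = 50 − 30/2 = 35, R_n = min(1.2×35×10×450, 2.4×27×10×450) = 189 kN/bolt; interior L_c = 82 − 30 = 52, R_n = 280.8 kN/bolt. φR_n = 0.75 × (2×189 + 2×280.8) = 704.7 kN.
Block shear: shear path 2×[50+1×82] = 2×132 mm, A_gv = 2640, A_nv = 2×(132 − 1.5×32)×10 = 1680 mm²; tension across gage: (80 − 1×32)×10 = 480 mm². R_n = min(0.6×450×1680, 0.6×345×2640) + 1.0×450×480 = min(453.6, 546.48) + 216 = 669.6 kN. φR_n = 0.75 × 669.6 = 502.2 kN.
Tension rupture (net): A_n = (276 − 2×32)×10 = 2120 mm² (U = 1.0, A_e = A_n). φR_n = 0.75 × 450 × 2120 = 715.5 kN.
Governing: min(994.5, 704.7, 502.2, 715.5) = 502.2 kN → block shear.

502.2 kN (block shear governs)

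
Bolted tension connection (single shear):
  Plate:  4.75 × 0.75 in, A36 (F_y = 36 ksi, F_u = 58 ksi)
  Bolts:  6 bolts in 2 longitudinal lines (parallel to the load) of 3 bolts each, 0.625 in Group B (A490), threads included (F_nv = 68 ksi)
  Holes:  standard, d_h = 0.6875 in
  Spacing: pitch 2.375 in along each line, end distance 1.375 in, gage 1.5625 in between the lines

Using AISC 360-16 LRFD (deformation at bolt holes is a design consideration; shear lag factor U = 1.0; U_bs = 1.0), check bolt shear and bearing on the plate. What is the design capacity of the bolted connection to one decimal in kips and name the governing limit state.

Bolt shear: A_b = π(0.625)²/4 = 0.3068 in². φR_n = 0.75 × 68 × 0.3068 × 6 × 1 = 93.9 kips.
Bearing (0.75 in plate, F_u = 58 ksi): end bolts L_c = 1.375 − 0.6875/2 = 1.03125, R_n = min(1.2×1.03125×0.75×58, 2.4×0.625×0.75×58) = 53.831 kips/bolt; interior L_c = 2.375 − 0.6875 = 1.6875, R_n = 65.25 kips/bolt. φR_n = 0.75 × (2×53.831 + 4×65.25) = 276.5 kips.
Governing: min(93.9, 276.5) = 93.9 kips → bolt shear.

93.9 kips (bolt shear governs)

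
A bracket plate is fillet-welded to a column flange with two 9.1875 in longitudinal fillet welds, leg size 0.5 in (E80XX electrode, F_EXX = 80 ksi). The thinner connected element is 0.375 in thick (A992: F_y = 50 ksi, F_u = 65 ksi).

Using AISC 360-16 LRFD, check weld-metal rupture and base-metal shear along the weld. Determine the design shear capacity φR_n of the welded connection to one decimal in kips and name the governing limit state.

Weld metal: throat = 0.707×0.5 = 0.3535 in, L = 2×9.1875 = 18.375 in. φR_n = 0.75 × 0.6 × 80 × 0.3535 × 18.375 = 233.8 kips.
Base metal shear (0.375 in plate): yield φR_n = 1.0×0.6×50×0.375×18.375 = 206.7 kips; rupture φR_n = 0.75×0.6×65×0.375×18.375 = 201.6 kips; take 201.6 kips (rupture).
Governing: min(233.8, 201.6) = 201.6 kips → base-metal shear.

201.6 kips (base-metal shear governs)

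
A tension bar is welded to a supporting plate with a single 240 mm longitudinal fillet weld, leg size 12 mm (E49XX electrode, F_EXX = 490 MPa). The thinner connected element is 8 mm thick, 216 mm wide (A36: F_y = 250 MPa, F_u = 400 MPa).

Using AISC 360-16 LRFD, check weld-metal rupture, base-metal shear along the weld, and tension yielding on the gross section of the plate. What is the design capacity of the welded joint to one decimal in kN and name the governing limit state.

288.0 kN (base-metal shear governs)

Weld metal: throat = 0.707×12 = 8.484 mm, L = 240 mm. φR_n = 0.75 × 0.6 × 490 × 8.484 × 240 = 449.0 kN.
Base metal shear (8 mm plate): yield φR_n = 1.0×0.6×250×8×240 = 288.0 kN; rupture φR_n = 0.75×0.6×400×8×240 = 345.6 kN; take 288.0 kN (yield).
Tension yield (gross): A_g = 216×8 = 1728 mm². φR_n = 0.90 × 250 × 1728 = 388.8 kN.
Governing: min(449.0, 288.0, 388.8) = 288.0 kN → base-metal shear.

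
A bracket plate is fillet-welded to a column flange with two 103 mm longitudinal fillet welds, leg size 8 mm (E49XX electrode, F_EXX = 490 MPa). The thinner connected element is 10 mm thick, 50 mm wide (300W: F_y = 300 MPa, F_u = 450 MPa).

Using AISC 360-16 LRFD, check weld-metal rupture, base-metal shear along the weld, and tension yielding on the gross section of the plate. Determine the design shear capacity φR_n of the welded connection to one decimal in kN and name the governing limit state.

135.0 kN (gross-section yield governs)

Weld metal: throat = 0.707×8 = 5.656 mm, L = 2×103 = 206 mm. φR_n = 0.75 × 0.6 × 490 × 5.656 × 206 = 256.9 kN.
Base metal shear (10 mm plate): yield φR_n = 1.0×0.6×300×10×206 = 370.8 kN; rupture φR_n = 0.75×0.6×450×10×206 = 417.2 kN; take 370.8 kN (yield).
Tension yield (gross): A_g = 50×10 = 500 mm². φR_n = 0.90 × 300 × 500 = 135.0 kN.
Governing: min(256.9, 370.8, 135.0) = 135.0 kN → gross-section yield.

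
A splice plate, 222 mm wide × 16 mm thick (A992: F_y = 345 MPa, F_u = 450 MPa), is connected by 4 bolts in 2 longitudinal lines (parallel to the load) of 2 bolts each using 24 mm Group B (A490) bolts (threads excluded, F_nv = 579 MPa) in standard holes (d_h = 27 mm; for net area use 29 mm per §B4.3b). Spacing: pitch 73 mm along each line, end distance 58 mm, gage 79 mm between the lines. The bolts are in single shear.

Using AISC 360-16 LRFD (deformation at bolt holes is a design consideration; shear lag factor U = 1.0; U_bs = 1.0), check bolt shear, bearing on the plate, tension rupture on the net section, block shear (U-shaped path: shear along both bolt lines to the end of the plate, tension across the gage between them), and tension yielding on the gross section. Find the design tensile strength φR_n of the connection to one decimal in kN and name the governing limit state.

785.8 kN (bolt shear governs)

Bolt shear: A_b = π(24)²/4 = 452.39 mm². φR_n = 0.75 × 579 × 452.39 × 4 × 1 = 785.8 kN.
Bearing (16 mm plate, F_u = 450 MPa): end bolts L_c = 58 − 27/2 = 44.5, R_n = min(1.2×44.5×16×450, 2.4×24×16×450) = 384.48 kN/bolt; interior L_c = 73 − 27 = 46, R_n = 397.44 kN/bolt. φR_n = 0.75 × (2×384.48 + 2×397.44) = 1172.9 kN.
Tension rupture (net): A_n = (222 − 2×29)×16 = 2624 mm² (U = 1.0, A_e = A_n). φR_n = 0.75 × 450 × 2624 = 885.6 kN.
Block shear: shear path 2×[58+1×73] = 2×131 mm, A_gv = 4192, A_nv = 2×(131 − 1.5×29)×16 = 2800 mm²; tension across gage: (79 − 1×29)×16 = 800 mm². R_n = min(0.6×450×2800, 0.6×345×4192) + 1.0×450×800 = min(756, 867.74) + 360 = 1116 kN. φR_n = 0.75 × 1116 = 837.0 kN.
Tension yield (gross): A_g = 222×16 = 3552 mm². φR_n = 0.90 × 345 × 3552 = 1102.9 kN.
Governing: min(785.8, 1172.9, 885.6, 837.0, 1102.9) = 785.8 kN → bolt shear.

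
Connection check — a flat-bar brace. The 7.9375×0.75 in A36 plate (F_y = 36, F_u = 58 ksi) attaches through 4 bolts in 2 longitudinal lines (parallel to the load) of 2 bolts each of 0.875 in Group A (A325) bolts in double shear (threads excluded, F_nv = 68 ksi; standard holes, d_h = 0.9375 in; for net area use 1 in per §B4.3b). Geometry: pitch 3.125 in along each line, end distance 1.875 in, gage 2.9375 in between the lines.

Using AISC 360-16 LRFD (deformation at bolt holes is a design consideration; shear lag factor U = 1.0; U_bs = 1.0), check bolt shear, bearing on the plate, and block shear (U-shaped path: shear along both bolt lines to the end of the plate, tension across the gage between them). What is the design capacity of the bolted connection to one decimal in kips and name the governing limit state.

184.7 kips (block shear governs)

Bolt shear: A_b = π(0.875)²/4 = 0.60132 in². φR_n = 0.75 × 68 × 0.60132 × 4 × 2 = 245.3 kips.
Bearing (0.75 in plate, F_u = 58 ksi): end bolts L_c = 1.875 − 0.9375/2 = 1.40625, R_n = min(1.2×1.40625×0.75×58, 2.4×0.875×0.75×58) = 73.406 kips/bolt; interior L_c = 3.125 − 0.9375 = 2.1875, R_n = 91.35 kips/bolt. φR_n = 0.75 × (2×73.406 + 2×91.35) = 247.1 kips.
Block shear: shear path 2×[1.875+1×3.125] = 2×5 in, A_gv = 7.5, A_nv = 2×(5 − 1.5×1)×0.75 = 5.25 in²; tension across gage: (2.9375 − 1×1)×0.75 = 1.4531 in². R_n = min(0.6×58×5.25, 0.6×36×7.5) + 1.0×58×1.4531 = min(182.7, 162) + 84.28 = 246.28 kips. φR_n = 0.75 × 246.28 = 184.7 kips.
Governing: min(245.3, 247.1, 184.7) = 184.7 kips → block shear.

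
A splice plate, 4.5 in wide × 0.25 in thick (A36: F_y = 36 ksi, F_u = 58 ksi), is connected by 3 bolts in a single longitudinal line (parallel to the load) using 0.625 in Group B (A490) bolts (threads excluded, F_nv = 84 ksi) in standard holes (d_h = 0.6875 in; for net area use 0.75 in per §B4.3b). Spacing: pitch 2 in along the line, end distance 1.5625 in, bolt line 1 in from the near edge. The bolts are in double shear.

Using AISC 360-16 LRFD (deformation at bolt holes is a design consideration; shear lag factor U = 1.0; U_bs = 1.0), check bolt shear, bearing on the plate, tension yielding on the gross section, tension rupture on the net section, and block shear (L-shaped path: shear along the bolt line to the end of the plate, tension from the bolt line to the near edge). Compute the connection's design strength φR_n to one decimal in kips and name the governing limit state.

Bolt shear: A_b = π(0.625)²/4 = 0.3068 in². φR_n = 0.75 × 84 × 0.3068 × 3 × 2 = 116.0 kips.
Bearing (0.25 in plate, F_u = 58 ksi): end bolts L_c = 1.5625 − 0.6875/2 = 1.21875, R_n = min(1.2×1.21875×0.25×58, 2.4×0.625×0.25×58) = 21.206 kips/bolt; interior L_c = 2 − 0.6875 = 1.3125, R_n = 21.75 kips/bolt. φR_n = 0.75 × (1×21.206 + 2×21.75) = 48.5 kips.
Tension yield (gross): A_g = 4.5×0.25 = 1.125 in². φR_n = 0.90 × 36 × 1.125 = 36.5 kips.
Tension rupture (net): A_n = (4.5 − 1×0.75)×0.25 = 0.9375 in² (U = 1.0, A_e = A_n). φR_n = 0.75 × 58 × 0.9375 = 40.8 kips.
Block shear: shear path 1×[1.5625+2×2] = 1×5.5625 in, A_gv = 1.3906, A_nv = 1×(5.5625 − 2.5×0.75)×0.25 = 0.92188 in²; tension to near edge: (1 − 0.5×0.75)×0.25 = 0.15625 in². R_n = min(0.6×58×0.92188, 0.6×36×1.3906) + 1.0×58×0.15625 = min(32.081, 30.037) + 9.0625 = 39.1 kips. φR_n = 0.75 × 39.1 = 29.3 kips.
Governing: min(116.0, 48.5, 36.5, 40.8, 29.3) = 29.3 kips → block shear.

29.3 kips (block shear governs)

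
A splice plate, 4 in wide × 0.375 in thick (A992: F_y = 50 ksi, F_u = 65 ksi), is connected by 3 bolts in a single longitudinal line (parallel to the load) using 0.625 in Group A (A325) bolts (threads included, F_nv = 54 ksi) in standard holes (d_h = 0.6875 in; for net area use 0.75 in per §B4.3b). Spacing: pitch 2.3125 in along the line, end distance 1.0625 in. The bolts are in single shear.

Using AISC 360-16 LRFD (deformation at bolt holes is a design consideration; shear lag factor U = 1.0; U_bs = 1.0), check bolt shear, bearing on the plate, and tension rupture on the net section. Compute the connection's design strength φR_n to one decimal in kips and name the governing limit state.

Bolt shear: A_b = π(0.625)²/4 = 0.3068 in². φR_n = 0.75 × 54 × 0.3068 × 3 × 1 = 37.3 kips.
Bearing (0.375 in plate, F_u = 65 ksi): end bolts L_c = 1.0625 − 0.6875/2 = 0.71875, R_n = min(1.2×0.71875×0.375×65, 2.4×0.625×0.375×65) = 21.023 kips/bolt; interior L_c = 2.3125 − 0.6875 = 1.625, R_n = 36.563 kips/bolt. φR_n = 0.75 × (1×21.023 + 2×36.563) = 70.6 kips.
Tension rupture (net): A_n = (4 − 1×0.75)×0.375 = 1.2188 in² (U = 1.0, A_e = A_n). φR_n = 0.75 × 65 × 1.2188 = 59.4 kips.
Governing: min(37.3, 70.6, 59.4) = 37.3 kips → bolt shear.

37.3 kips (bolt shear governs)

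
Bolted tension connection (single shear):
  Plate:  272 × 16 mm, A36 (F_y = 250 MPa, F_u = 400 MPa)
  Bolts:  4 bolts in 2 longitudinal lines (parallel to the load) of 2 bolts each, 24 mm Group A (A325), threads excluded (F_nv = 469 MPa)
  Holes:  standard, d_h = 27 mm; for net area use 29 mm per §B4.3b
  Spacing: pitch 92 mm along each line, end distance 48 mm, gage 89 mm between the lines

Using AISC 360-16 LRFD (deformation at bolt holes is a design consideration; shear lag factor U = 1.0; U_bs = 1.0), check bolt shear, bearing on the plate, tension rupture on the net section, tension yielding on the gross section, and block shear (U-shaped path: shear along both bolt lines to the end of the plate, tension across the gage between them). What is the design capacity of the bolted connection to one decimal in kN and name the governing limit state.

Bolt shear: A_b = π(24)²/4 = 452.39 mm². φR_n = 0.75 × 469 × 452.39 × 4 × 1 = 636.5 kN.
Bearing (16 mm plate, F_u = 400 MPa): end bolts L_c = 48 − 27/2 = 34.5, R_n = min(1.2×34.5×16×400, 2.4×24×16×400) = 264.96 kN/bolt; interior L_c = 92 − 27 = 65, R_n = 368.64 kN/bolt. φR_n = 0.75 × (2×264.96 + 2×368.64) = 950.4 kN.
Tension rupture (net): A_n = (272 − 2×29)×16 = 3424 mm² (U = 1.0, A_e = A_n). φR_n = 0.75 × 400 × 3424 = 1027.2 kN.
Tension yield (gross): A_g = 272×16 = 4352 mm². φR_n = 0.90 × 250 × 4352 = 979.2 kN.
Block shear: shear path 2×[48+1×92] = 2×140 mm, A_gv = 4480, A_nv = 2×(140 − 1.5×29)×16 = 3088 mm²; tension across gage: (89 − 1×29)×16 = 960 mm². R_n = min(0.6×400×3088, 0.6×250×4480) + 1.0×400×960 = min(741.12, 672) + 384 = 1056 kN. φR_n = 0.75 × 1056 = 792.0 kN.
Governing: min(636.5, 950.4, 1027.2, 979.2, 792.0) = 636.5 kN → bolt shear.

636.5 kN (bolt shear governs)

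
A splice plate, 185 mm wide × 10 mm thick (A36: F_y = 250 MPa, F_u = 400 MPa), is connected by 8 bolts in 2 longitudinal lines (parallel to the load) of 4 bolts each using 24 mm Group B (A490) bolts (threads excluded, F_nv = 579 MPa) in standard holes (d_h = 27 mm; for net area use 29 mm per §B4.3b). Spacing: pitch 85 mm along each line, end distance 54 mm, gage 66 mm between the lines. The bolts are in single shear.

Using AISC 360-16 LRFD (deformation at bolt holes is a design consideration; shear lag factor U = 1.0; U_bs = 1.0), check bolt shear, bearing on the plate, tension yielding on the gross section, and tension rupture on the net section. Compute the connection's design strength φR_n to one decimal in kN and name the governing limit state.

Bolt shear: A_b = π(24)²/4 = 452.39 mm². φR_n = 0.75 × 579 × 452.39 × 8 × 1 = 1571.6 kN.
Bearing (10 mm plate, F_u = 400 MPa): end bolts L_c = 54 − 27/2 = 40.5, R_n = min(1.2×40.5×10×400, 2.4×24×10×400) = 194.4 kN/bolt; interior L_c = 85 − 27 = 58, R_n = 230.4 kN/bolt. φR_n = 0.75 × (2×194.4 + 6×230.4) = 1328.4 kN.
Tension yield (gross): A_g = 185×10 = 1850 mm². φR_n = 0.90 × 250 × 1850 = 416.3 kN.
Tension rupture (net): A_n = (185 − 2×29)×10 = 1270 mm² (U = 1.0, A_e = A_n). φR_n = 0.75 × 400 × 1270 = 381.0 kN.
Governing: min(1571.6, 1328.4, 416.3, 381.0) = 381.0 kN → net-section rupture.

381.0 kN (net-section rupture governs)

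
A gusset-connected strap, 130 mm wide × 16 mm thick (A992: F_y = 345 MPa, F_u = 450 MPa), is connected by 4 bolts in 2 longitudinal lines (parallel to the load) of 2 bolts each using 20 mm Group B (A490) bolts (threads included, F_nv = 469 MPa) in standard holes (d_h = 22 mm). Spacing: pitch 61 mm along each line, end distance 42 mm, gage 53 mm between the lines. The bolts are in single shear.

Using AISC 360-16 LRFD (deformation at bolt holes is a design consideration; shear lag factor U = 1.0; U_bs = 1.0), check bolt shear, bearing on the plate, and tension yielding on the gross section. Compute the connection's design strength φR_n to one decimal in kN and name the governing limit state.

442.0 kN (bolt shear governs)

Bolt shear: A_b = π(20)²/4 = 314.16 mm². φR_n = 0.75 × 469 × 314.16 × 4 × 1 = 442.0 kN.
Bearing (16 mm plate, F_u = 450 MPa): end bolts L_c = 42 − 22/2 = 31, R_n = min(1.2×31×16×450, 2.4×20×16×450) = 267.84 kN/bolt; interior L_c = 61 − 22 = 39, R_n = 336.96 kN/bolt. φR_n = 0.75 × (2×267.84 + 2×336.96) = 907.2 kN.
Tension yield (gross): A_g = 130×16 = 2080 mm². φR_n = 0.90 × 345 × 2080 = 645.8 kN.
Governing: min(442.0, 907.2, 645.8) = 442.0 kN → bolt shear.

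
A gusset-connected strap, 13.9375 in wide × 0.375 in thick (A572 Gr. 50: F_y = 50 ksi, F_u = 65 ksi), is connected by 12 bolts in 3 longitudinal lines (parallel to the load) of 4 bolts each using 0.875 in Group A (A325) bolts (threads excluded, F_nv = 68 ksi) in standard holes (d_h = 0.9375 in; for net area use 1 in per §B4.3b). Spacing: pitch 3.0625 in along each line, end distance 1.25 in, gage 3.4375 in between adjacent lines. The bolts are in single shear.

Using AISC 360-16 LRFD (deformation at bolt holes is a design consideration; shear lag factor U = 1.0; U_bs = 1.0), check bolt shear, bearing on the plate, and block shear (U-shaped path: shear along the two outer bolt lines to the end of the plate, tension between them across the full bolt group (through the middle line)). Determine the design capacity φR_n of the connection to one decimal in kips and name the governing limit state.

241.3 kips (block shear governs)

Bolt shear: A_b = π(0.875)²/4 = 0.60132 in². φR_n = 0.75 × 68 × 0.60132 × 12 × 1 = 368.0 kips.
Bearing (0.375 in plate, F_u = 65 ksi): end bolts L_c = 1.25 − 0.9375/2 = 0.78125, R_n = min(1.2×0.78125×0.375×65, 2.4×0.875×0.375×65) = 22.852 kips/bolt; interior L_c = 3.0625 − 0.9375 = 2.125, R_n = 51.188 kips/bolt. φR_n = 0.75 × (3×22.852 + 9×51.188) = 396.9 kips.
Block shear: shear path 2×[1.25+3×3.0625] = 2×10.4375 in, A_gv = 7.8281, A_nv = 2×(10.4375 − 3.5×1)×0.375 = 5.2031 in²; tension across gage: (6.875 − 2×1)×0.375 = 1.8281 in². R_n = min(0.6×65×5.2031, 0.6×50×7.8281) + 1.0×65×1.8281 = min(202.92, 234.84) + 118.83 = 321.75 kips. φR_n = 0.75 × 321.75 = 241.3 kips.
Governing: min(368.0, 396.9, 241.3) = 241.3 kips → block shear.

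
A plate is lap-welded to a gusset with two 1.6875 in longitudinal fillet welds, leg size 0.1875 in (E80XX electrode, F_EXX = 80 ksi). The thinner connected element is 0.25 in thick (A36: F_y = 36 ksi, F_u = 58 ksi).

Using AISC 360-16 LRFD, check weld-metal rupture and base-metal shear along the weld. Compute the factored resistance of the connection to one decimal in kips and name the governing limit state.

Weld metal: throat = 0.707×0.1875 = 0.13256 in, L = 2×1.6875 = 3.375 in. φR_n = 0.75 × 0.6 × 80 × 0.13256 × 3.375 = 16.1 kips.
Base metal shear (0.25 in plate): yield φR_n = 1.0×0.6×36×0.25×3.375 = 18.2 kips; rupture φR_n = 0.75×0.6×58×0.25×3.375 = 22.0 kips; take 18.2 kips (yield).
Governing: min(16.1, 18.2) = 16.1 kips → weld metal.

16.1 kips (weld metal governs)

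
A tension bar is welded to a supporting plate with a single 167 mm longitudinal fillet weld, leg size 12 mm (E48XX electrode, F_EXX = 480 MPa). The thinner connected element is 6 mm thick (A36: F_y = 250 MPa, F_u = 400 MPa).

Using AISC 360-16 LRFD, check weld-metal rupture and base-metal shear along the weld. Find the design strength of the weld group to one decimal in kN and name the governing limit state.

150.3 kN (base-metal shear governs)

Weld metal: throat = 0.707×12 = 8.484 mm, L = 167 mm. φR_n = 0.75 × 0.6 × 480 × 8.484 × 167 = 306.0 kN.
Base metal shear (6 mm plate): yield φR_n = 1.0×0.6×250×6×167 = 150.3 kN; rupture φR_n = 0.75×0.6×400×6×167 = 180.4 kN; take 150.3 kN (yield).
Governing: min(306.0, 150.3) = 150.3 kN → base-metal shear.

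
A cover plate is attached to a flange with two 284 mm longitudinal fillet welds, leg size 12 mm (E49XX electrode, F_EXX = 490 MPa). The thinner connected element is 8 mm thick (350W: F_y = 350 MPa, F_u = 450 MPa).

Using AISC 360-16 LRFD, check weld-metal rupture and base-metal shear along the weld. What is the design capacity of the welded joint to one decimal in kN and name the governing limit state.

920.2 kN (base-metal shear governs)

Weld metal: throat = 0.707×12 = 8.484 mm, L = 2×284 = 568 mm. φR_n = 0.75 × 0.6 × 490 × 8.484 × 568 = 1062.6 kN.
Base metal shear (8 mm plate): yield φR_n = 1.0×0.6×350×8×568 = 954.2 kN; rupture φR_n = 0.75×0.6×450×8×568 = 920.2 kN; take 920.2 kN (rupture).
Governing: min(1062.6, 920.2) = 920.2 kN → base-metal shear.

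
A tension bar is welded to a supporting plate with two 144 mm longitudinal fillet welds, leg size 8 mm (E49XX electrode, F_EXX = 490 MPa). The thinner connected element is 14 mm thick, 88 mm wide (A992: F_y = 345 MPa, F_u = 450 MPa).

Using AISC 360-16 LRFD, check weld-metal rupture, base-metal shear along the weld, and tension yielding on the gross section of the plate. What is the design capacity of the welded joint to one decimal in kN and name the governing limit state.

359.2 kN (weld metal governs)

Weld metal: throat = 0.707×8 = 5.656 mm, L = 2×144 = 288 mm. φR_n = 0.75 × 0.6 × 490 × 5.656 × 288 = 359.2 kN.
Base metal shear (14 mm plate): yield φR_n = 1.0×0.6×345×14×288 = 834.6 kN; rupture φR_n = 0.75×0.6×450×14×288 = 816.5 kN; take 816.5 kN (rupture).
Tension yield (gross): A_g = 88×14 = 1232 mm². φR_n = 0.90 × 345 × 1232 = 382.5 kN.
Governing: min(359.2, 816.5, 382.5) = 359.2 kN → weld metal.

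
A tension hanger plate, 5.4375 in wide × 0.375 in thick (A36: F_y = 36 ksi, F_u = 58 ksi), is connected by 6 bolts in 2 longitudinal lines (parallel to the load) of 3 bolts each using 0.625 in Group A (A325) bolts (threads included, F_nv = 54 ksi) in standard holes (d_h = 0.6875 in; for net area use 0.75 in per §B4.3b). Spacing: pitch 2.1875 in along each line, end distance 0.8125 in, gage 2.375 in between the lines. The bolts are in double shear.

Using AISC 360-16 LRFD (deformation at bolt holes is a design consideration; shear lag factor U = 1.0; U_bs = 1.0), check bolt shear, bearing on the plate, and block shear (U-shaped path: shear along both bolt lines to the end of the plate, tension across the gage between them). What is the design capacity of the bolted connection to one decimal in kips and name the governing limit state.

89.5 kips (block shear governs)

Bolt shear: A_b = π(0.625)²/4 = 0.3068 in². φR_n = 0.75 × 54 × 0.3068 × 6 × 2 = 149.1 kips.
Bearing (0.375 in plate, F_u = 58 ksi): end bolts L_c = 0.8125 − 0.6875/2 = 0.46875, R_n = min(1.2×0.46875×0.375×58, 2.4×0.625×0.375×58) = 12.234 kips/bolt; interior L_c = 2.1875 − 0.6875 = 1.5, R_n = 32.625 kips/bolt. φR_n = 0.75 × (2×12.234 + 4×32.625) = 116.2 kips.
Block shear: shear path 2×[0.8125+2×2.1875] = 2×5.1875 in, A_gv = 3.8906, A_nv = 2×(5.1875 − 2.5×0.75)×0.375 = 2.4844 in²; tension across gage: (2.375 − 1×0.75)×0.375 = 0.60938 in². R_n = min(0.6×58×2.4844, 0.6×36×3.8906) + 1.0×58×0.60938 = min(86.457, 84.037) + 35.344 = 119.38 kips. φR_n = 0.75 × 119.38 = 89.5 kips.
Governing: min(149.1, 116.2, 89.5) = 89.5 kips → block shear.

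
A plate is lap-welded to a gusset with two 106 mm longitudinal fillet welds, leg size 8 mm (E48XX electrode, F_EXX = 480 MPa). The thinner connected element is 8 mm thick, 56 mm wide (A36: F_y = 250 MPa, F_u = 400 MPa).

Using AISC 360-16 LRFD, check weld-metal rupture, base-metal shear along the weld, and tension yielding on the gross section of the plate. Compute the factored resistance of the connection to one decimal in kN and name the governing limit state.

Weld metal: throat = 0.707×8 = 5.656 mm, L = 2×106 = 212 mm. φR_n = 0.75 × 0.6 × 480 × 5.656 × 212 = 259.0 kN.
Base metal shear (8 mm plate): yield φR_n = 1.0×0.6×250×8×212 = 254.4 kN; rupture φR_n = 0.75×0.6×400×8×212 = 305.3 kN; take 254.4 kN (yield).
Tension yield (gross): A_g = 56×8 = 448 mm². φR_n = 0.90 × 250 × 448 = 100.8 kN.
Governing: min(259.0, 254.4, 100.8) = 100.8 kN → gross-section yield.

100.8 kN (gross-section yield governs)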